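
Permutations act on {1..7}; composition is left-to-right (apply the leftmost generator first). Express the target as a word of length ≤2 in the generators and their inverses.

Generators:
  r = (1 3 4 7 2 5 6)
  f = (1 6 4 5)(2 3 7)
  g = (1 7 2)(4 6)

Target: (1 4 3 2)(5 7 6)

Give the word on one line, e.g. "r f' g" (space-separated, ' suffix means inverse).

r' g'

  after r': (1 6 5 2 7 4 3)
  after g': (1 4 3 2)(5 7 6)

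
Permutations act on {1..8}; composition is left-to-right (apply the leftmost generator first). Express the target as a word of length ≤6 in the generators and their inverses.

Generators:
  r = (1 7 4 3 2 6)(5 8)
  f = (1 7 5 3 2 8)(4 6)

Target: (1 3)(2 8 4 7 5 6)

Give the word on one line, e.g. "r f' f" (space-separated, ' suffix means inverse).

f f r' r' f

  after f: (1 7 5 3 2 8)(4 6)
  after f: (1 5 2)(3 8 7)
  after r': (1 8)(2 6)(3 5)(4 7)
  after r': (1 5 4)(3 8 6)
  after f: (1 3)(2 8 4 7 5 6)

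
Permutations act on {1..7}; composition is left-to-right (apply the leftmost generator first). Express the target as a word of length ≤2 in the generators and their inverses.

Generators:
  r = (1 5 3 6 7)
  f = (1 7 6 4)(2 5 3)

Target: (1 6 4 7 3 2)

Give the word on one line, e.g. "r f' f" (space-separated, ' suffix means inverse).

f r'

  after f: (1 7 6 4)(2 5 3)
  after r': (1 6 4 7 3 2)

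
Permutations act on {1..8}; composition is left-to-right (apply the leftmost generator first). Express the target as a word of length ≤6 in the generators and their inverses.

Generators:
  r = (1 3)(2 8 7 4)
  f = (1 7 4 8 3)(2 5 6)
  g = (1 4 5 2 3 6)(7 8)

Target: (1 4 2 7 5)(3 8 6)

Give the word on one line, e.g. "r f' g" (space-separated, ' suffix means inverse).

  after f: (1 7 4 8 3)(2 5 6)
  after g: (1 8 6 3 4 7 5)
  after r: (1 7 5 3 2 8 6)
  after r: (1 4 2 7 5)(3 8 6)

f g r r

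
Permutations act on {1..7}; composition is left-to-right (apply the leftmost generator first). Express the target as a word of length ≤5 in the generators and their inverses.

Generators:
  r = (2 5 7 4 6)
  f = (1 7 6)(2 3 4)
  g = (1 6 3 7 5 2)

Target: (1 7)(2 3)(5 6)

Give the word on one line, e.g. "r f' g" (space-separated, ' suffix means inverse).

g' g' g'

  after g': (1 2 5 7 3 6)
  after g': (1 5 3)(2 7 6)
  after g': (1 7)(2 3)(5 6)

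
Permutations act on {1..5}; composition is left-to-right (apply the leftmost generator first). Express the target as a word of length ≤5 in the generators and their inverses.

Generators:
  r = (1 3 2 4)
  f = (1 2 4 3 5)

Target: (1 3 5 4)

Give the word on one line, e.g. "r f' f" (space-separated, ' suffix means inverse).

f' f' r f f

  after f': (1 5 3 4 2)
  after f': (1 3 2 5 4)
  after r: (1 2 5)(3 4)
  after f: (1 4 5 2)
  after f: (1 3 5 4)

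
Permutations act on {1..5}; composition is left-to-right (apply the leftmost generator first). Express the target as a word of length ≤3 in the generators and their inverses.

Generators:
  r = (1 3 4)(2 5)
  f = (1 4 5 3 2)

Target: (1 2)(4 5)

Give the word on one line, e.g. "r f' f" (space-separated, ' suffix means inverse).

r f' r

  after r: (1 3 4)(2 5)
  after f': (1 5 3)(2 4)
  after r: (1 2)(4 5)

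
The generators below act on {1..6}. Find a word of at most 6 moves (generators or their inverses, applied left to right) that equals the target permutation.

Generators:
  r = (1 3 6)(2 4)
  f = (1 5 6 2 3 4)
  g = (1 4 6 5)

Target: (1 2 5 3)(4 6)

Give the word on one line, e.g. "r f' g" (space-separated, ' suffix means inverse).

  after r': (1 6 3)(2 4)
  after g': (1 4 2)(3 5 6)
  after r': (1 2 6)(3 5)
  after g: (1 2 5 3)(4 6)

r' g' r' g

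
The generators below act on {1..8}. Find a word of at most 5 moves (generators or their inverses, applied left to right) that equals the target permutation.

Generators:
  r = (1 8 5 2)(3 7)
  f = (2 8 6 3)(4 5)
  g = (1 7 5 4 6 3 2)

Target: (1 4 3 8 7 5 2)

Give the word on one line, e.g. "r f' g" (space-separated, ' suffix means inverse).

f' g g f

  after f': (2 3 6 8)(4 5)
  after g: (1 7 5 6 8)
  after g: (1 5 3 2)(4 6 8 7)
  after f: (1 4 3 8 7 5 2)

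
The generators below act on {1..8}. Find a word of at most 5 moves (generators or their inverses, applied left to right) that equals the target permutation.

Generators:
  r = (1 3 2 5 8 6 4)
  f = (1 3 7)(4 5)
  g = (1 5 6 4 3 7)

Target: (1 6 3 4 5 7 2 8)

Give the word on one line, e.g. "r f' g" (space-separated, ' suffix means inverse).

  after f: (1 3 7)(4 5)
  after r: (1 2 5)(3 7)(4 8 6)
  after r: (1 5 3 7 2 8 4 6)
  after f': (1 4 6 7 2 8 5)
  after g': (1 6 3 4 5 7 2 8)

f r r f' g'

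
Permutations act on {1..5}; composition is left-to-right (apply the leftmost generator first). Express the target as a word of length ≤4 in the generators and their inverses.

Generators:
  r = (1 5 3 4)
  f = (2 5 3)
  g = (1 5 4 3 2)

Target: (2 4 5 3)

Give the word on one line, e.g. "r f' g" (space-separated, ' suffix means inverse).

g r'

  after g: (1 5 4 3 2)
  after r': (2 4 5 3)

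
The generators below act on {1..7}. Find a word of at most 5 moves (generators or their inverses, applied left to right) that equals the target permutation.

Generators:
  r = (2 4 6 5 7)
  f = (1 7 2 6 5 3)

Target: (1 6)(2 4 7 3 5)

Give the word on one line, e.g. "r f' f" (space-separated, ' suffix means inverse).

f f r f r

  after f: (1 7 2 6 5 3)
  after f: (1 2 5)(3 7 6)
  after r: (1 4 6 3 2 7 5)
  after f: (1 4 5 7 3 6)
  after r: (1 6)(2 4 7 3 5)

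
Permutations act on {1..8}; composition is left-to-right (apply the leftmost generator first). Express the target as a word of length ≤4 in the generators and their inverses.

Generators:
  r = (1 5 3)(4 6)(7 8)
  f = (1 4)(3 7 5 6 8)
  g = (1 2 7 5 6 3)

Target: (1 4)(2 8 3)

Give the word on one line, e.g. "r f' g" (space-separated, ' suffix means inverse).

  after r: (1 5 3)(4 6)(7 8)
  after g: (1 6 4 3 2 7 8 5)
  after r: (1 4)(2 8 3)

r g r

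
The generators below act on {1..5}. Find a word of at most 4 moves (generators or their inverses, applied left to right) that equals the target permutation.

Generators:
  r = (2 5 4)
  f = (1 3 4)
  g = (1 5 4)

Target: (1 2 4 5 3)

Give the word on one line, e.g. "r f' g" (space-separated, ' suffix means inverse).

  after r': (2 4 5)
  after r': (2 5 4)
  after f': (1 4 2 5 3)
  after r: (1 2 4 5 3)

r' r' f' r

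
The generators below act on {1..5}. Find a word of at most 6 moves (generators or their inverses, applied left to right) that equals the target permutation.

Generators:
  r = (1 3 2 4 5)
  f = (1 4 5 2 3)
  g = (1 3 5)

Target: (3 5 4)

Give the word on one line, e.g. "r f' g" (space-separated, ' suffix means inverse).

  after f: (1 4 5 2 3)
  after g: (1 4)(2 5)
  after f': (2 4 3)
  after r: (1 3 4 2 5)
  after f: (3 5 4)

f g f' r f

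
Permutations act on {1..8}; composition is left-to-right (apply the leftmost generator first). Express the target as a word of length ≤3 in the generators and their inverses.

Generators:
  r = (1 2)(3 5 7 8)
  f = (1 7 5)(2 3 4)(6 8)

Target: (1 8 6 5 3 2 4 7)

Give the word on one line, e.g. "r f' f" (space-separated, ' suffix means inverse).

f' r r

  after f': (1 5 7)(2 4 3)(6 8)
  after r: (1 7 2 4 5 8 6 3)
  after r: (1 8 6 5 3 2 4 7)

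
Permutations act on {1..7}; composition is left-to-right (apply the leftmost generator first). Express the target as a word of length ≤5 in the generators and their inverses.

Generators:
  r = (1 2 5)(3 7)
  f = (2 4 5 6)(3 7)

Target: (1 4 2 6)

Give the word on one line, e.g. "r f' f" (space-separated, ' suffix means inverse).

r' r' f r'

  after r': (1 5 2)(3 7)
  after r': (1 2 5)
  after f: (1 4 5)(2 6)(3 7)
  after r': (1 4 2 6)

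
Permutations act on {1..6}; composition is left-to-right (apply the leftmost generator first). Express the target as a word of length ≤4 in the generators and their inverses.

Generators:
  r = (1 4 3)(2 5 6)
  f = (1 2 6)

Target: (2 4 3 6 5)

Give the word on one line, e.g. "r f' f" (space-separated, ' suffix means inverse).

f' r f'

  after f': (1 6 2)
  after r: (1 2 4 3)(5 6)
  after f': (2 4 3 6 5)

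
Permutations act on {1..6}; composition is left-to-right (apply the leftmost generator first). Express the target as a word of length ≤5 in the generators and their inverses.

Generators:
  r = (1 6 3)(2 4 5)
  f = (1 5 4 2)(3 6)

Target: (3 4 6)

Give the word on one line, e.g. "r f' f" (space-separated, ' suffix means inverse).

r f' r

  after r: (1 6 3)(2 4 5)
  after f': (1 3 2 5 4)
  after r: (3 4 6)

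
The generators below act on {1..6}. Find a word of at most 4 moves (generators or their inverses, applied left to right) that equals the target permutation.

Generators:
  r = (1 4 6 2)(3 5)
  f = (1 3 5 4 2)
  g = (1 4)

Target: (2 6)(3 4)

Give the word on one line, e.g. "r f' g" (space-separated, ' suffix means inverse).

  after r': (1 2 6 4)(3 5)
  after f: (2 6)(3 4)

r' f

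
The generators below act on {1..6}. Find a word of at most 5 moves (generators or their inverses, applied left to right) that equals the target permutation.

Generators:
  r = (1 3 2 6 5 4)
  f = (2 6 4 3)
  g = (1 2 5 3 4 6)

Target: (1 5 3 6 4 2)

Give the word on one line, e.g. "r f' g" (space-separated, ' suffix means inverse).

  after g: (1 2 5 3 4 6)
  after r: (1 6 3)(2 4 5)
  after f: (1 4 5 6 2 3)
  after g: (1 6 5)(2 4 3)
  after r: (1 5 3 6 4 2)

g r f g r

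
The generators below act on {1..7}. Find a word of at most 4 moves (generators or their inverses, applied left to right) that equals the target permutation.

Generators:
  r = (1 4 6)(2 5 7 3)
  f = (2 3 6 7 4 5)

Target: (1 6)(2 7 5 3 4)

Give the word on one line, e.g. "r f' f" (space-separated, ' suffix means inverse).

r f' f'

  after r: (1 4 6)(2 5 7 3)
  after f': (1 7 2 4 3 5 6)
  after f': (1 6)(2 7 5 3 4)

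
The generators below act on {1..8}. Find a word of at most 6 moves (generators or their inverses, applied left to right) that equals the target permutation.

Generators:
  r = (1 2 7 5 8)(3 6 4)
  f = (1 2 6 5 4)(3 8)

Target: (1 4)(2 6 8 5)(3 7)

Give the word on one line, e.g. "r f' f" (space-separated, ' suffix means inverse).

r' r' f' r

  after r': (1 8 5 7 2)(3 4 6)
  after r': (1 5 2 8 7)(3 6 4)
  after f': (1 6 5)(2 3)(4 8 7)
  after r: (1 4)(2 6 8 5)(3 7)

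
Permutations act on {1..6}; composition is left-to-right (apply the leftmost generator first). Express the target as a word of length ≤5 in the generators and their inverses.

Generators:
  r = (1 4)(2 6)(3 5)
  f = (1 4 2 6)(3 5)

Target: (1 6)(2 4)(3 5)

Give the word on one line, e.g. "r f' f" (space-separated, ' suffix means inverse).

r' f r f' r

  after r': (1 4)(2 6)(3 5)
  after f: (1 2)
  after r: (1 6 2 4)(3 5)
  after f': (1 2)(4 6)
  after r: (1 6)(2 4)(3 5)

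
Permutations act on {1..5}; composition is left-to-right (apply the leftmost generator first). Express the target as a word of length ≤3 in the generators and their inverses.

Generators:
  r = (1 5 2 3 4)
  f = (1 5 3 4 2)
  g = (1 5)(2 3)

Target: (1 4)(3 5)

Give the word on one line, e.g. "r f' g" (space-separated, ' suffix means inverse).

f' f' g

  after f': (1 2 4 3 5)
  after f': (1 4 5 2 3)
  after g: (1 4)(3 5)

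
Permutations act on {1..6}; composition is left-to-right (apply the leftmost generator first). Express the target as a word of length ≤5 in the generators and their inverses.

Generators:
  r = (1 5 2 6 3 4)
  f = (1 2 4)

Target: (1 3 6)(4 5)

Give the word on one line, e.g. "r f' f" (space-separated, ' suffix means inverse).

  after f': (1 4 2)
  after r': (1 3 6 2 4 5)
  after f': (1 3 6)(4 5)

f' r' f'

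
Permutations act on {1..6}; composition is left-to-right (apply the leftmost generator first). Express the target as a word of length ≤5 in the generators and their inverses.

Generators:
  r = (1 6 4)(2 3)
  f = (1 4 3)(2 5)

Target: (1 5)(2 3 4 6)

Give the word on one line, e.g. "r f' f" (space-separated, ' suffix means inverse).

f' r' f' r

  after f': (1 3 4)(2 5)
  after r': (1 2 5 3 6)
  after f': (1 5 4)(3 6)
  after r: (1 5)(2 3 4 6)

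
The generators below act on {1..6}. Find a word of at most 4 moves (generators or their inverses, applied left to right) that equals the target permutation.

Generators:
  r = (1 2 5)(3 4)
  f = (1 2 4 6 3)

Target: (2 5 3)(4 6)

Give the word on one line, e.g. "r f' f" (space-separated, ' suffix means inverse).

  after r: (1 2 5)(3 4)
  after f': (2 5 3)(4 6)

r f'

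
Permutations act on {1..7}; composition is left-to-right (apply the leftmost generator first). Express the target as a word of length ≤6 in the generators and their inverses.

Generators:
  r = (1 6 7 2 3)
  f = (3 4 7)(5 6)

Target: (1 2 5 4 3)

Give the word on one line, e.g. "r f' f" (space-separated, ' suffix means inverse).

f' r r r f

  after f': (3 7 4)(5 6)
  after r: (1 6 5 7 4)(2 3)
  after r: (1 7 4 6 5 2)
  after r: (1 2 6 5 3)(4 7)
  after f: (1 2 5 4 3)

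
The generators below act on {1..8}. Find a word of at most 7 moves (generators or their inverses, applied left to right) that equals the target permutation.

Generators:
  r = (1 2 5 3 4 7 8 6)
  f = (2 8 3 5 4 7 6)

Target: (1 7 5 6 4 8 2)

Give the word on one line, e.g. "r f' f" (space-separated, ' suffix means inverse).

f' r' f' f' r

  after f': (2 6 7 4 5 3 8)
  after r': (1 6 4 2 8)(3 7)
  after f': (1 7 8)(3 4 6 5)
  after f': (1 4 7 2 6 3 5 8)
  after r: (1 7 5 6 4 8 2)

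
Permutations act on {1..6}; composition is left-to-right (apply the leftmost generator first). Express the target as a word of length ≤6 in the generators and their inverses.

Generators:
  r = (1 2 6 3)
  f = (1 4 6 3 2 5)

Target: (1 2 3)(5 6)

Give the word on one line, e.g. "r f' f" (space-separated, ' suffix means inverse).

f r r f r'

  after f: (1 4 6 3 2 5)
  after r: (1 4 3 6)(2 5)
  after r: (1 4)(2 5 6)
  after f: (1 6 5 3 2)
  after r': (1 2 3)(5 6)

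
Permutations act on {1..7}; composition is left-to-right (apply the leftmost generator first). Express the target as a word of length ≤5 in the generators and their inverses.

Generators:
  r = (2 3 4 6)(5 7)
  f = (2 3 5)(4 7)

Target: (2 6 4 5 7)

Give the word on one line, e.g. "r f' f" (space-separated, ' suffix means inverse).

  after r': (2 6 4 3)(5 7)
  after f': (2 6 7 3 5 4)
  after f': (2 6 4 5 7)

r' f' f'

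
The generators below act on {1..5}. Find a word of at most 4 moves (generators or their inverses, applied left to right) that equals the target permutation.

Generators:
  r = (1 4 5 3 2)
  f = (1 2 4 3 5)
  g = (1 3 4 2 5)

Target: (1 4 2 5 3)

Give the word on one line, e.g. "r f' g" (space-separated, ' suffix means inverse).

g' f' g

  after g': (1 5 2 4 3)
  after f': (1 3 5)
  after g: (1 4 2 5 3)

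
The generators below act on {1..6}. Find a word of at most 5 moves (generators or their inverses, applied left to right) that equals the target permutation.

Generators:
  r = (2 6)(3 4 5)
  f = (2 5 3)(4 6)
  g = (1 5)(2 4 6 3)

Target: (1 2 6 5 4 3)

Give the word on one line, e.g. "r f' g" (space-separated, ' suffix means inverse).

  after r: (2 6)(3 4 5)
  after r: (3 5 4)
  after g: (1 5 6 3)(2 4)
  after f': (1 2 6 5 4 3)

r r g f'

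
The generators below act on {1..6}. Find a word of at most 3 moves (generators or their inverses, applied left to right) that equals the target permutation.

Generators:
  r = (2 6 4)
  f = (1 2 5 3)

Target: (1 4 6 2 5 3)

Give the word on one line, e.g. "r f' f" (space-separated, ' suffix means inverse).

  after f: (1 2 5 3)
  after r': (1 4 6 2 5 3)

f r'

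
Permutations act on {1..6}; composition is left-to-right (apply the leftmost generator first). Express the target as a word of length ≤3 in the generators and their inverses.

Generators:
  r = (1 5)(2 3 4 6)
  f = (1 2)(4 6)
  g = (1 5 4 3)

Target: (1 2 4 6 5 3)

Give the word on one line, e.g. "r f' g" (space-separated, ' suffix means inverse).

  after r': (1 5)(2 6 4 3)
  after g': (2 6 5 3)
  after f: (1 2 4 6 5 3)

r' g' f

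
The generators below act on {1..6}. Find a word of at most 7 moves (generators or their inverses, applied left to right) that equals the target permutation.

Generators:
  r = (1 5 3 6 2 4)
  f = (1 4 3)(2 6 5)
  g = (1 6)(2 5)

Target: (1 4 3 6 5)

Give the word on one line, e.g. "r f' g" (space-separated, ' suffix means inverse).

  after r': (1 4 2 6 3 5)
  after f': (3 6 4 5)
  after g: (1 6 4 2 5 3)
  after f': (1 2 6)(4 5)
  after r: (1 4 3 6 5)

r' f' g f' r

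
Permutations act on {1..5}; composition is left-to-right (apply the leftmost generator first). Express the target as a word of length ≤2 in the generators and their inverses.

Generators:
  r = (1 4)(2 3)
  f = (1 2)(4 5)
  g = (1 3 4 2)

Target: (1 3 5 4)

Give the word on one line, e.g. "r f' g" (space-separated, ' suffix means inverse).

  after g: (1 3 4 2)
  after f: (1 3 5 4)

g f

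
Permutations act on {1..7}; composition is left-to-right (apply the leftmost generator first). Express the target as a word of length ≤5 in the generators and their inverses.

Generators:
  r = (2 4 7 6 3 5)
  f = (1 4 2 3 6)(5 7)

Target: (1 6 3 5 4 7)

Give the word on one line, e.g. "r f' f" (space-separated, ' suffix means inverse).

  after f: (1 4 2 3 6)(5 7)
  after r: (1 7 2 5 6)
  after f: (1 5)(2 7 3 6 4)
  after r': (1 3 7 6 2 4 5)
  after f: (1 6 3 5 4 7)

f r f r' f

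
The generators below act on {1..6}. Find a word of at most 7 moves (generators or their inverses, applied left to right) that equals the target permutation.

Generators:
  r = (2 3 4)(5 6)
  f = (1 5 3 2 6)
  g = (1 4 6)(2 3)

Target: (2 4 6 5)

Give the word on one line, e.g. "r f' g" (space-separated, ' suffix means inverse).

  after r': (2 4 3)(5 6)
  after g': (1 6 5 4 2)
  after r: (1 5 2)(3 4)
  after r: (1 6 5 3 2)
  after g: (2 4 6 5)

r' g' r r g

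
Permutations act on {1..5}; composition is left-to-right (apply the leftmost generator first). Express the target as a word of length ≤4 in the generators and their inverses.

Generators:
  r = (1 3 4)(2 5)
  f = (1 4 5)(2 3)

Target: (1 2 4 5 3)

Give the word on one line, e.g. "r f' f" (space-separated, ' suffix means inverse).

f' r' f' f'

  after f': (1 5 4)(2 3)
  after r': (1 2)(3 5)
  after f': (1 3 4)(2 5)
  after f': (1 2 4 5 3)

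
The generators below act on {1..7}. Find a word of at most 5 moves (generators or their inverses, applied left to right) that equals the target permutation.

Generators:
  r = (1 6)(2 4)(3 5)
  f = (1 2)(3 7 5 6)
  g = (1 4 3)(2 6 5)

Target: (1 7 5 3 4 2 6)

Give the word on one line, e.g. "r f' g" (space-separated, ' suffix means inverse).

  after g: (1 4 3)(2 6 5)
  after g: (1 3 4)(2 5 6)
  after r': (1 5)(2 3)(4 6)
  after r': (1 3 4)(2 5 6)
  after f: (1 7 5 3 4 2 6)

g g r' r' f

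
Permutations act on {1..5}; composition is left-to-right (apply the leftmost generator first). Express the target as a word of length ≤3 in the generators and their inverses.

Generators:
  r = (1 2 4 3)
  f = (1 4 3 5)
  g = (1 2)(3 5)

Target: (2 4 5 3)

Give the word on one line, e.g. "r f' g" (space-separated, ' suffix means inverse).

  after r: (1 2 4 3)
  after g: (2 4 5 3)

r g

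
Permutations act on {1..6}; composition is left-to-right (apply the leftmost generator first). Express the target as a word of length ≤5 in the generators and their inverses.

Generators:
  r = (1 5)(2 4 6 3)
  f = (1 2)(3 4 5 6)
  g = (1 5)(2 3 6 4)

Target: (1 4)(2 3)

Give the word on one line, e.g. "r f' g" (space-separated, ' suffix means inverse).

g r' f g f

  after g: (1 5)(2 3 6 4)
  after r': (2 6)(3 4)
  after f: (1 2 3 5 6)
  after g: (1 3)(2 6 5 4)
  after f: (1 4)(2 3)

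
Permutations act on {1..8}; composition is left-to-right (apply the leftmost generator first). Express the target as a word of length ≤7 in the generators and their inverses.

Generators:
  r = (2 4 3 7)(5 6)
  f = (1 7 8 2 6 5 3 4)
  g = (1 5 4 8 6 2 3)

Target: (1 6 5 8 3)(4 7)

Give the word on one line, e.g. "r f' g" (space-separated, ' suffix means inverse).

  after f': (1 4 3 5 6 2 8 7)
  after g': (1 5 8 7 3)(2 4)
  after r: (1 6 5 8 2 3)
  after r: (1 5 8 4 3)(2 7)
  after r: (1 6 5 8 3)(4 7)

f' g' r r r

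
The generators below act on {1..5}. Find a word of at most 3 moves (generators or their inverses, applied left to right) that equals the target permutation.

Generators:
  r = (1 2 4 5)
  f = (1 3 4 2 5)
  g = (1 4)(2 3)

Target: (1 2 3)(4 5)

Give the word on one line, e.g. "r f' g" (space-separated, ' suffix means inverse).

g r'

  after g: (1 4)(2 3)
  after r': (1 2 3)(4 5)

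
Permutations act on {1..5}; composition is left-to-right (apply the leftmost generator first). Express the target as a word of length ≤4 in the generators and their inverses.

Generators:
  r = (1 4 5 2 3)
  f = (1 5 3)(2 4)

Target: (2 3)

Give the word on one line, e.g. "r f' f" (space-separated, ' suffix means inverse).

f r' r'

  after f: (1 5 3)(2 4)
  after r': (1 4 5 2)
  after r': (2 3)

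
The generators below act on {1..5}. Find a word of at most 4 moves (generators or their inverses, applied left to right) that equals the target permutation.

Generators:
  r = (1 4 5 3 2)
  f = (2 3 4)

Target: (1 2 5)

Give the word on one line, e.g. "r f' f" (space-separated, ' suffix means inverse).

  after r': (1 2 3 5 4)
  after f: (1 3 5 2 4)
  after r: (1 2 5)

r' f r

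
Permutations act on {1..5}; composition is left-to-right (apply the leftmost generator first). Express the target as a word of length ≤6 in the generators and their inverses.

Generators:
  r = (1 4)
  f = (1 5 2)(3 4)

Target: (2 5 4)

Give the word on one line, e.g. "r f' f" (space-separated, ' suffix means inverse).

r' f f r

  after r': (1 4)
  after f: (1 3 4 5 2)
  after f: (1 4 2 5)
  after r: (2 5 4)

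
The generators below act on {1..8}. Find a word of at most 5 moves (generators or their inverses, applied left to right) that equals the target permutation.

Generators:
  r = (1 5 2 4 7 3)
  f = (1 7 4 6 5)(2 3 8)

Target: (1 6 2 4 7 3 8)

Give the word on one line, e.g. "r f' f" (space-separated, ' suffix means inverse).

  after f': (1 5 6 4 7)(2 8 3)
  after f': (1 6 7 5 4)(2 3 8)
  after r': (1 6 4 3 8 5 2 7)
  after r': (1 6 2 4 7 3 8)

f' f' r' r'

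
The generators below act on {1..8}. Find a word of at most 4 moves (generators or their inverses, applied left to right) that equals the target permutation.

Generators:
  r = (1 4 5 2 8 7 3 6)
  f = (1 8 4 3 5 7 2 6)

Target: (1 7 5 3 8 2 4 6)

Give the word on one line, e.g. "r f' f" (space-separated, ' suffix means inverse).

r f' r

  after r: (1 4 5 2 8 7 3 6)
  after f': (1 8 5 7 4 3 2)
  after r: (1 7 5 3 8 2 4 6)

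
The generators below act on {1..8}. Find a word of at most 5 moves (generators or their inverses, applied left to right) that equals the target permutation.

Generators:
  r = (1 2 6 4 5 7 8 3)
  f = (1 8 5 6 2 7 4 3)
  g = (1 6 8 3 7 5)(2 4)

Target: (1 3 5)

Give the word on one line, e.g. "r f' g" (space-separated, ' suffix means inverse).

  after r: (1 2 6 4 5 7 8 3)
  after g: (1 4)(2 8 7 3 6)
  after f: (1 3 2 5 6 7)(4 8)
  after f: (2 6 4 5)(3 7 8)
  after r': (1 3 5)

r g f f r'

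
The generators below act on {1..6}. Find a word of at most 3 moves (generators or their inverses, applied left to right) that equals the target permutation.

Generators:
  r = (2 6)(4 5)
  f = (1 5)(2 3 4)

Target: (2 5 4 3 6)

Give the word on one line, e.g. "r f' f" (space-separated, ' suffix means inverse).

f f r'

  after f: (1 5)(2 3 4)
  after f: (2 4 3)
  after r': (2 5 4 3 6)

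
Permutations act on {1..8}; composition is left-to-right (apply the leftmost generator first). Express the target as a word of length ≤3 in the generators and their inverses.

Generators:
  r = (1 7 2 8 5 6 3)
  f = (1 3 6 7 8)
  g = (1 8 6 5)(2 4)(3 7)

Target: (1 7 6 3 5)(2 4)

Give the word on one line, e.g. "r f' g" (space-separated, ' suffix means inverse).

  after f: (1 3 6 7 8)
  after g: (1 7 6 3 5)(2 4)

f g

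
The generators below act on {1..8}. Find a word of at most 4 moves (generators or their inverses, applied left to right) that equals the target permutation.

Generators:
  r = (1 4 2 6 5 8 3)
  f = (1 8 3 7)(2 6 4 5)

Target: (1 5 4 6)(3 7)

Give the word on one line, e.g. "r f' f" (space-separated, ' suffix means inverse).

  after f: (1 8 3 7)(2 6 4 5)
  after r': (1 5 4 6)(3 7)

f r'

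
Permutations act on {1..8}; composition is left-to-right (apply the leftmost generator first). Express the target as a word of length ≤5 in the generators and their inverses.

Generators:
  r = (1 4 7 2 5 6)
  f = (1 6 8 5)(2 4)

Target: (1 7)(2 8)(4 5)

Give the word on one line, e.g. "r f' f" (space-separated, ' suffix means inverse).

r' f' r r f'

  after r': (1 6 5 2 7 4)
  after f': (2 7)(4 5)(6 8)
  after r: (1 4 6 8)(5 7)
  after r: (1 7 6 8 4)(2 5)
  after f': (1 7)(2 8)(4 5)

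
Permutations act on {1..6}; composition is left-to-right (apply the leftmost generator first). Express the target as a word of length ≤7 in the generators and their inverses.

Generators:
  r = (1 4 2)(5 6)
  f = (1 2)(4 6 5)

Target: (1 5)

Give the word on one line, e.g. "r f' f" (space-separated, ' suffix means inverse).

r' r' f' f' r'

  after r': (1 2 4)(5 6)
  after r': (1 4 2)
  after f': (1 5 6 4)
  after f': (1 6 5 4 2)
  after r': (1 5)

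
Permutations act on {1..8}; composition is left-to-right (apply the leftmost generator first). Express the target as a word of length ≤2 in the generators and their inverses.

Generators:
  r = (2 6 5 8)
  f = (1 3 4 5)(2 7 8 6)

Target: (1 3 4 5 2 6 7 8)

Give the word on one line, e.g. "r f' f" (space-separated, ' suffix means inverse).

r' f

  after r': (2 8 5 6)
  after f: (1 3 4 5 2 6 7 8)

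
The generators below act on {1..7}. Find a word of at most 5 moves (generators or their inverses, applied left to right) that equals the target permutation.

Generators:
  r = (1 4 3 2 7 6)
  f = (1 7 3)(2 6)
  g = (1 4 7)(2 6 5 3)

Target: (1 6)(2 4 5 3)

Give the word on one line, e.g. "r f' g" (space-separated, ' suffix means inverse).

  after r': (1 6 7 2 3 4)
  after g: (1 5 3 7 6)
  after r: (1 5 2 7)(3 6 4)
  after g': (1 6)(2 4 5 3)

r' g r g'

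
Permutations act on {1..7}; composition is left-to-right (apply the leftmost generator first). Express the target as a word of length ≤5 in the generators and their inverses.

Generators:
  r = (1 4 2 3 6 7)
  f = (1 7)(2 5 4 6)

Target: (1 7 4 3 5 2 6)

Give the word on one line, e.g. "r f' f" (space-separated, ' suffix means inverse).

f' r f' f' r'

  after f': (1 7)(2 6 4 5)
  after r: (2 7 4 5 3 6)
  after f': (1 7 5 3 4 2)
  after f': (2 7)(3 5)(4 6)
  after r': (1 7 4 3 5 2 6)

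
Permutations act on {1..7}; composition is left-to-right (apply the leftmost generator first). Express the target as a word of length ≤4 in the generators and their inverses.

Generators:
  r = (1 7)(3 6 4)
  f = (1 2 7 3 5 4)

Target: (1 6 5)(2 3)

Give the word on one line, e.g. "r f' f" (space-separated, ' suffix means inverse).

  after f': (1 4 5 3 7 2)
  after r': (1 6 3)(2 7)(4 5)
  after f: (1 6 5)(2 3)

f' r' f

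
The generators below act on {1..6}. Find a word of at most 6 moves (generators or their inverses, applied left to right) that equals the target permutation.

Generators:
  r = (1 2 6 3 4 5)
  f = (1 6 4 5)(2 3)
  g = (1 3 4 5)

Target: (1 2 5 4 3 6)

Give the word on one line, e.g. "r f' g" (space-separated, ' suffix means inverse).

r r r f

  after r: (1 2 6 3 4 5)
  after r: (1 6 4)(2 3 5)
  after r: (1 3)(2 4)(5 6)
  after f: (1 2 5 4 3 6)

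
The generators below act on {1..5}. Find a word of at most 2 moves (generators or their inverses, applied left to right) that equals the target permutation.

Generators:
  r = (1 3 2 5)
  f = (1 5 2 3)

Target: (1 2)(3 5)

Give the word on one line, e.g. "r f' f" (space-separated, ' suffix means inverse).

  after r': (1 5 2 3)
  after f: (1 2)(3 5)

r' f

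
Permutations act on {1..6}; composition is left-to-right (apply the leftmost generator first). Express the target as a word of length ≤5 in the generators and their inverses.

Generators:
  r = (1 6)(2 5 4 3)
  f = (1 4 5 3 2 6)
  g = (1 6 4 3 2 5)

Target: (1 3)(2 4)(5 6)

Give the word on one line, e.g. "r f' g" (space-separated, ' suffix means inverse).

f' f' f'

  after f': (1 6 2 3 5 4)
  after f': (1 2 5)(3 4 6)
  after f': (1 3)(2 4)(5 6)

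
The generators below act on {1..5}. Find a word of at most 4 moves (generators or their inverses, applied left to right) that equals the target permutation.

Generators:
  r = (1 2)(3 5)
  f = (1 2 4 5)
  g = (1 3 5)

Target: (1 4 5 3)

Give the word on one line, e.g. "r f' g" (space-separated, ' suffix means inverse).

r f

  after r: (1 2)(3 5)
  after f: (1 4 5 3)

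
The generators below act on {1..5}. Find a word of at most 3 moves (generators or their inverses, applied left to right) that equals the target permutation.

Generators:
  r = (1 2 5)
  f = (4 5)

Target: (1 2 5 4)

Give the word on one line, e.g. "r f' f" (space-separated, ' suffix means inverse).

f' r' r'

  after f': (4 5)
  after r': (1 5 4 2)
  after r': (1 2 5 4)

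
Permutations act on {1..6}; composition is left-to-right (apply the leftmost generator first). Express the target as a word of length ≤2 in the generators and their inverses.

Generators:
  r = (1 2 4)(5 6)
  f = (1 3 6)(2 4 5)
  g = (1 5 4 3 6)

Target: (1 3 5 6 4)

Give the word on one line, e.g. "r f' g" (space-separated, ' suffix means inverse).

g' g'

  after g': (1 6 3 4 5)
  after g': (1 3 5 6 4)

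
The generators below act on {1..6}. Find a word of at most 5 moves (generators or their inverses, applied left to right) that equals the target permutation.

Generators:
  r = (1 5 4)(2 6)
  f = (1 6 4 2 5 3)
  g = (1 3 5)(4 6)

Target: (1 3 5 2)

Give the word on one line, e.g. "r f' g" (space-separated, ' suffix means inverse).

r g' r

  after r: (1 5 4)(2 6)
  after g': (1 3)(2 4 5 6)
  after r: (1 3 5 2)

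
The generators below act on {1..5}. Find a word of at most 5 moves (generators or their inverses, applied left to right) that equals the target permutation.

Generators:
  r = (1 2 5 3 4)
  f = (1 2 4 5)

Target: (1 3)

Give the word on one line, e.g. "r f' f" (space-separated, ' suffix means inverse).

  after f: (1 2 4 5)
  after r: (1 5 2)(3 4)
  after r: (1 3)

f r r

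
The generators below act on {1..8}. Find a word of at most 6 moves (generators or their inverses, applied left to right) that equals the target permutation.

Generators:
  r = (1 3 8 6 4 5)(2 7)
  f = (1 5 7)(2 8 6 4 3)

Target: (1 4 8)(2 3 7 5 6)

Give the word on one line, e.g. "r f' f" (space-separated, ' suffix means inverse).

  after f': (1 7 5)(2 3 4 6 8)
  after r: (1 2 8 7)(3 5)
  after f': (1 3)(4 6 8 5)
  after f': (1 4 8)(2 3 7 5 6)

f' r f' f'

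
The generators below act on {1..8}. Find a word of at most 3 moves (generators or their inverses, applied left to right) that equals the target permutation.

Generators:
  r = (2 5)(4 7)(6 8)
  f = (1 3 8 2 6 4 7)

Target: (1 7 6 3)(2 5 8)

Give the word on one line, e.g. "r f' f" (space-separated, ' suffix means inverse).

r' f'

  after r': (2 5)(4 7)(6 8)
  after f': (1 7 6 3)(2 5 8)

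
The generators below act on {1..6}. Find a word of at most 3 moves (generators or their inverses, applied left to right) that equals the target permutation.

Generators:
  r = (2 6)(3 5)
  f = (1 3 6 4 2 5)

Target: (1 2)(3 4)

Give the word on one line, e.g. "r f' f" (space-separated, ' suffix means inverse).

  after r: (2 6)(3 5)
  after f': (1 5)(2 3)(4 6)
  after f': (1 2)(3 4)

r f' f'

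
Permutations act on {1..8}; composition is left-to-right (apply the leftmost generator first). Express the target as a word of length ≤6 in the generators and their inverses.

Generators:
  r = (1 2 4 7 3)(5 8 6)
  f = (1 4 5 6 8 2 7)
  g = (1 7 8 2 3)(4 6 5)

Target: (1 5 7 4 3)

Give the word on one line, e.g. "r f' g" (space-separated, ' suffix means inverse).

  after f': (1 7 2 8 6 5 4)
  after f': (1 2 6 4 7 8 5)
  after g': (1 8 6 5 3 2 4)
  after r': (1 5 7 4 3)

f' f' g' r'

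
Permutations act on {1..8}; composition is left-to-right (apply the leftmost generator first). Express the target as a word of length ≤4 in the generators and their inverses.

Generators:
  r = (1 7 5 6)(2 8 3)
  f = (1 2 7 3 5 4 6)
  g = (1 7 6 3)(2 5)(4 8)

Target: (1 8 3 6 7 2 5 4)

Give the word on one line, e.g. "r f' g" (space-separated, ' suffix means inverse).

  after f: (1 2 7 3 5 4 6)
  after r: (1 8 3 6 7 2 5 4)

f r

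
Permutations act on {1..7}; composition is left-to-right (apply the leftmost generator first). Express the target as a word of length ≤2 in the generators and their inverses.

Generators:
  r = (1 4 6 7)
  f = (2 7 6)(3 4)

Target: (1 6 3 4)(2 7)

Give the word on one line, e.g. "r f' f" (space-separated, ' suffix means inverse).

r' f

  after r': (1 7 6 4)
  after f: (1 6 3 4)(2 7)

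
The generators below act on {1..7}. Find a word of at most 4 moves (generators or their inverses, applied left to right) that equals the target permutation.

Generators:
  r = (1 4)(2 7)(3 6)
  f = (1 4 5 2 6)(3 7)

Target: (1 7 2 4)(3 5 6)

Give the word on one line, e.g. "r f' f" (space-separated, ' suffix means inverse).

f' r' f'

  after f': (1 6 2 5 4)(3 7)
  after r': (1 3 2 5)(6 7)
  after f': (1 7 2 4)(3 5 6)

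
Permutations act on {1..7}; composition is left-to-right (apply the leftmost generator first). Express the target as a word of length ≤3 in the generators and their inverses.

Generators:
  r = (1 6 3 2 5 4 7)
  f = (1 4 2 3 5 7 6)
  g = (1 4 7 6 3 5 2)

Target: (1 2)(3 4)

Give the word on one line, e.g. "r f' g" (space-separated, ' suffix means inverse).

  after r': (1 7 4 5 2 3 6)
  after r': (1 4 2 6 7 5 3)
  after f: (1 2)(3 4)

r' r' f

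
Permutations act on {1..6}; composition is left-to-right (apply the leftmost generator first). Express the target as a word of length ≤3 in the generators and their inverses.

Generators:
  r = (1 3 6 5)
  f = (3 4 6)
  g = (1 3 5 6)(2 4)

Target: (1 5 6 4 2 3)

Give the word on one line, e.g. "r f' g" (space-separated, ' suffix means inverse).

  after r: (1 3 6 5)
  after g: (1 5 3)(2 4)
  after f': (1 5 6 4 2 3)

r g f'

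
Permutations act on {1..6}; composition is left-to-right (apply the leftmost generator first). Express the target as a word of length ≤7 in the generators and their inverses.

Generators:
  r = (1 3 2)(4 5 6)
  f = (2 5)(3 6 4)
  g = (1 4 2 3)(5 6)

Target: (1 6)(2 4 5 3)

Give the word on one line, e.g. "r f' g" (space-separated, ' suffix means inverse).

f f g f f

  after f: (2 5)(3 6 4)
  after f: (3 4 6)
  after g: (1 4 5 6)(2 3)
  after f: (1 3 5 4 2 6)
  after f: (1 6)(2 4 5 3)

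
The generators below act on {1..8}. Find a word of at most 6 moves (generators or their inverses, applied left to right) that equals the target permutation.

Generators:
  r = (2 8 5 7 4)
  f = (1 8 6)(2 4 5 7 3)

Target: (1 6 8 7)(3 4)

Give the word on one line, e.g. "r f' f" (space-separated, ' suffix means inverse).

  after r': (2 4 7 5 8)
  after r': (2 7 8 4 5)
  after f: (1 8 5 4 7 6)(2 3)
  after f: (1 6 8 7)(3 4)

r' r' f f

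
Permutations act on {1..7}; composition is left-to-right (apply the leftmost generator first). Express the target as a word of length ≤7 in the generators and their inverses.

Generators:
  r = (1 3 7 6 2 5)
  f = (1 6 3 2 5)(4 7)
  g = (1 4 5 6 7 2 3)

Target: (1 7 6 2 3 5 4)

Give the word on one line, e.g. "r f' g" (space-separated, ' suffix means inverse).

  after g: (1 4 5 6 7 2 3)
  after g: (1 5 7 3 4 6 2)
  after r': (1 2 5 3 4 7)
  after r': (1 6 7 5)(3 4)
  after g: (1 7 6 2 3 5 4)

g g r' r' g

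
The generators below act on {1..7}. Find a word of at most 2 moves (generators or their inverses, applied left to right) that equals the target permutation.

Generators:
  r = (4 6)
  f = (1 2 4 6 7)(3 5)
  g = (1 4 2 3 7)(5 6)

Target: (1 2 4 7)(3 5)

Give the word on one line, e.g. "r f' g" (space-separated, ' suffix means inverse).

  after r': (4 6)
  after f: (1 2 4 7)(3 5)

r' f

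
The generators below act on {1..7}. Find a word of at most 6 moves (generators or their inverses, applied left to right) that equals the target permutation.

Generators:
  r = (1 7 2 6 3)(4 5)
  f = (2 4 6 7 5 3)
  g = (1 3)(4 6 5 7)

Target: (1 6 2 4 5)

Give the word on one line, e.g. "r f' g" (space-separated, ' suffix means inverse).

g' f r' g' g'

  after g': (1 3)(4 7 5 6)
  after f: (1 2 4 5 7 3)
  after r': (1 7 6 2 5)
  after g': (1 5 3)(2 6)(4 7)
  after g': (1 6 2 4 5)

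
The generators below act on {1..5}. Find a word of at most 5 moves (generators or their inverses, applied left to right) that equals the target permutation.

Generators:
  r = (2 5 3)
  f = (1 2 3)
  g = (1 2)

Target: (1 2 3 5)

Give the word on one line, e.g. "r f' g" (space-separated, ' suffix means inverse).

  after r: (2 5 3)
  after g': (1 2 5 3)
  after g': (2 5 3)
  after r: (2 3 5)
  after g: (1 2 3 5)

r g' g' r g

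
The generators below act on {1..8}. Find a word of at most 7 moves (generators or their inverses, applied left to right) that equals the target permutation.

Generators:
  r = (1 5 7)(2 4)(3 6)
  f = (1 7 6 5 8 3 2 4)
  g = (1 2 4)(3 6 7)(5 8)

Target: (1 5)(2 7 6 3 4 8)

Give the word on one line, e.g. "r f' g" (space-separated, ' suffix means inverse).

r f' g f f

  after r: (1 5 7)(2 4)(3 6)
  after f': (1 6 8 5)(3 7 4)
  after g: (1 7)(2 4 6 5)
  after f: (1 6 8 3 2)(4 5)
  after f: (1 5)(2 7 6 3 4 8)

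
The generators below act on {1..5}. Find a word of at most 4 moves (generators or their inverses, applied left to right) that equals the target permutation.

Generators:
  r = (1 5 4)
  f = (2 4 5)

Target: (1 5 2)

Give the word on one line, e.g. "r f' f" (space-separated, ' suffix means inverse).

  after f: (2 4 5)
  after r: (1 5 2)

f r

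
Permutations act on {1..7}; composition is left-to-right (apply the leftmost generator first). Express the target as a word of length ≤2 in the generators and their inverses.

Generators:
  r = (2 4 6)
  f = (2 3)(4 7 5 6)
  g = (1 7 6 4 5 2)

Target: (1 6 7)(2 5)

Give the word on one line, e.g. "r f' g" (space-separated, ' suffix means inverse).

  after g': (1 2 5 4 6 7)
  after r': (1 6 7)(2 5)

g' r'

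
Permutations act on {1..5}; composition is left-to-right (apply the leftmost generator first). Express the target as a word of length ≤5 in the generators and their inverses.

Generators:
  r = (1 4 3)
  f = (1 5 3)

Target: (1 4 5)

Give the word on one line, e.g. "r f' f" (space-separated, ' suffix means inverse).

  after r': (1 3 4)
  after r': (1 4 3)
  after f': (1 4 5)

r' r' f'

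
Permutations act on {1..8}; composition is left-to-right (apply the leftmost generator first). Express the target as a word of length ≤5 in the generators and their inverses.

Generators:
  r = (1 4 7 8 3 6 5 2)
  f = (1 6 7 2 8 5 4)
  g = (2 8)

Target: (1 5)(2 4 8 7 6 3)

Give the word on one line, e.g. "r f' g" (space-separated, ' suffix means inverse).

f' r' f r

  after f': (1 4 5 8 2 7 6)
  after r': (2 4 6)(3 8 5 7)
  after f: (1 6 8 4 7 3 5 2)
  after r: (1 5)(2 4 8 7 6 3)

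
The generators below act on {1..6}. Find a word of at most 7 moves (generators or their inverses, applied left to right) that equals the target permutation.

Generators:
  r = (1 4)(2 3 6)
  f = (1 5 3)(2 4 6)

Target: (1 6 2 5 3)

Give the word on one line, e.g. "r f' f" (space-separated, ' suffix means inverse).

f' r r f f

  after f': (1 3 5)(2 6 4)
  after r: (1 6)(3 5 4)
  after r: (1 2 3 5)(4 6)
  after f: (1 4 2)
  after f: (1 6 2 5 3)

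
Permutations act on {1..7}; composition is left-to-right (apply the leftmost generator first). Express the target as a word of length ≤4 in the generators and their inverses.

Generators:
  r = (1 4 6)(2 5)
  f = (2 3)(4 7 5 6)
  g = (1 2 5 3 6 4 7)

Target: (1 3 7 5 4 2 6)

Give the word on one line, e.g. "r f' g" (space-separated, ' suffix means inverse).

g g g

  after g: (1 2 5 3 6 4 7)
  after g: (1 5 6 7 2 3 4)
  after g: (1 3 7 5 4 2 6)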